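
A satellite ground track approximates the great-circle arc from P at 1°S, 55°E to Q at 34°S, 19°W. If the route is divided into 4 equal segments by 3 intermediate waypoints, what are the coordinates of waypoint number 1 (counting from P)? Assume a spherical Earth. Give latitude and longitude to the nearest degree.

≈ 12°S, 39°E

Convert each endpoint to a unit vector on the sphere (x = cos φ cos λ, y = cos φ sin λ, z = sin φ).
The central angle between the endpoints is δ = arccos(p₁·p₂) ≈ 1.330 rad (76.2°).
Interpolate at f = 1/4 with slerp weights a = sin((1−f)δ)/sin δ ≈ 0.865, b = sin(fδ)/sin δ ≈ 0.336.
p = a·p₁ + b·p₂ ≈ (0.760, 0.618, -0.203); φ = arcsin(p_z) ≈ -11.72°, λ = atan2(p_y, p_x) ≈ 39.12°.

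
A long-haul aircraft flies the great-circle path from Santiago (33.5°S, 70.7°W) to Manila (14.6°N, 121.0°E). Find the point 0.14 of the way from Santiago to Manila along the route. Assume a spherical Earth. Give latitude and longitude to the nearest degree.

≈ (51°S, 89°W)

From cos δ = sin φ₁ sin φ₂ + cos φ₁ cos φ₂ cos Δλ, the central angle is δ ≈ 2.763 rad (158.3°).
Interpolate at f = 0.14 with slerp weights a = sin((1−f)δ)/sin δ ≈ 1.876, b = sin(fδ)/sin δ ≈ 1.022.
p = a·p₁ + b·p₂ ≈ (0.008, -0.629, -0.778); φ = arcsin(p_z) ≈ -51.05°, λ = atan2(p_y, p_x) ≈ -89.30°.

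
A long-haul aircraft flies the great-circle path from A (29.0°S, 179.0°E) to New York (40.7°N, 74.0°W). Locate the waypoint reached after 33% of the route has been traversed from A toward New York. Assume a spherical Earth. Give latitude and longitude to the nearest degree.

Write both endpoints as unit vectors p₁, p₂ with components (cos φ cos λ, cos φ sin λ, sin φ).
The central angle between the endpoints is δ = arccos(p₁·p₂) ≈ 2.106 rad (120.7°).
Interpolate at f = 0.33 with slerp weights a = sin((1−f)δ)/sin δ ≈ 1.148, b = sin(fδ)/sin δ ≈ 0.744.
p = a·p₁ + b·p₂ ≈ (-0.848, -0.525, -0.071); φ = arcsin(p_z) ≈ -4.07°, λ = atan2(p_y, p_x) ≈ -148.24°.

≈ (4°S, 148°W)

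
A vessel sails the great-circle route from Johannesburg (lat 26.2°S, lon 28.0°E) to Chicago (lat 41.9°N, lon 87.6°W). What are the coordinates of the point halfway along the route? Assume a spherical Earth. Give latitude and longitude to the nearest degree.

Write both endpoints as unit vectors p₁, p₂ with components (cos φ cos λ, cos φ sin λ, sin φ).
The central angle between the endpoints is δ = arccos(p₁·p₂) ≈ 2.194 rad (125.7°).
Interpolate at f = 1/2 with slerp weights a = sin((1−f)δ)/sin δ ≈ 1.096, b = sin(fδ)/sin δ ≈ 1.096.
p = a·p₁ + b·p₂ ≈ (0.902, -0.353, 0.248); φ = arcsin(p_z) ≈ 14.36°, λ = atan2(p_y, p_x) ≈ -21.38°.

≈ lat 14°N, lon 21°W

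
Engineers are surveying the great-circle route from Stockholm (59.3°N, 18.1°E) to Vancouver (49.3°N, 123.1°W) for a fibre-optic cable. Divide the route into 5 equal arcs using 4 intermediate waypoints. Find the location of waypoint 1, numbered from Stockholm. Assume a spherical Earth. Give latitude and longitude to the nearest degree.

From cos δ = sin φ₁ sin φ₂ + cos φ₁ cos φ₂ cos Δλ, the central angle is δ ≈ 1.168 rad (66.9°).
Interpolate at f = 1/5 with slerp weights a = sin((1−f)δ)/sin δ ≈ 0.874, b = sin(fδ)/sin δ ≈ 0.252.
p = a·p₁ + b·p₂ ≈ (0.335, 0.001, 0.942); φ = arcsin(p_z) ≈ 70.45°, λ = atan2(p_y, p_x) ≈ 0.21°.

≈ 70°N, 0°E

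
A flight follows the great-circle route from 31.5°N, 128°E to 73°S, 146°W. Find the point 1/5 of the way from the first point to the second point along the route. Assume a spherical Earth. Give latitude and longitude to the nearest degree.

Write both endpoints as unit vectors p₁, p₂ with components (cos φ cos λ, cos φ sin λ, sin φ).
The central angle between the endpoints is δ = arccos(p₁·p₂) ≈ 2.074 rad (118.8°).
Interpolate at f = 1/5 with slerp weights a = sin((1−f)δ)/sin δ ≈ 1.137, b = sin(fδ)/sin δ ≈ 0.460.
p = a·p₁ + b·p₂ ≈ (-0.708, 0.689, 0.154); φ = arcsin(p_z) ≈ 8.87°, λ = atan2(p_y, p_x) ≈ 135.81°.

≈ 9°N, 136°E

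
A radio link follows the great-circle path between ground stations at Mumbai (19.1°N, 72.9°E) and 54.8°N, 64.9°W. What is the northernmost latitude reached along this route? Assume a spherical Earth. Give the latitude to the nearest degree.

≈ 68°N

The great circle lies in the plane with unit normal n̂ = (p₁ × p₂)/|p₁ × p₂|.
Here n̂_z ≈ -0.369; the vertex latitude is φ_max = arccos|n̂_z| ≈ 68.3°.
Check via Clairaut: cos φ_max = |cos φ₁| · sin C = cos(19.1°)·sin(23.0°) ≈ 0.369, again giving ≈ 68.3°.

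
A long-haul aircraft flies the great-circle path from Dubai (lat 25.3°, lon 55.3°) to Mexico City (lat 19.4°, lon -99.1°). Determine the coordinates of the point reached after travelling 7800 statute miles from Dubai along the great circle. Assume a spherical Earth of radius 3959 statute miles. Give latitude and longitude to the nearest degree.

≈ lat 33°, lon -90°

Convert each endpoint to a unit vector on the sphere (x = cos φ cos λ, y = cos φ sin λ, z = sin φ).
The central angle between the endpoints is δ = arccos(p₁·p₂) ≈ 2.249 rad (128.8°). The total great-circle distance is δ·R ≈ 2.249 × 3959 ≈ 8902 mi, so the target fraction is f = 7800/8902 ≈ 0.876.
Interpolate at f ≈ 0.876 with slerp weights a = sin((1−f)δ)/sin δ ≈ 0.353, b = sin(fδ)/sin δ ≈ 1.183.
p = a·p₁ + b·p₂ ≈ (0.005, -0.839, 0.544); φ = arcsin(p_z) ≈ 32.93°, λ = atan2(p_y, p_x) ≈ -89.65°.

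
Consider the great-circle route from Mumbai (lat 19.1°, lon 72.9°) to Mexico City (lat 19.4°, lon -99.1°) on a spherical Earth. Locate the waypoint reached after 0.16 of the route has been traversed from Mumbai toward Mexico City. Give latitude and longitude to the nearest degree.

The haversine formula gives a central angle δ ≈ 2.456 rad (140.7°) between the endpoints.
Interpolate at f = 0.16 with slerp weights a = sin((1−f)δ)/sin δ ≈ 1.392, b = sin(fδ)/sin δ ≈ 0.605.
p = a·p₁ + b·p₂ ≈ (0.297, 0.694, 0.656); φ = arcsin(p_z) ≈ 41.01°, λ = atan2(p_y, p_x) ≈ 66.86°.

≈ lat 41°, lon 67°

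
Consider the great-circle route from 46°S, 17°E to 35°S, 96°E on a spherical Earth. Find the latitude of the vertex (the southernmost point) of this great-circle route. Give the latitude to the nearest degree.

The great circle lies in the plane with unit normal n̂ = (p₁ × p₂)/|p₁ × p₂|.
Here n̂_z ≈ +0.654; the vertex latitude is φ_max = arccos|n̂_z| ≈ 49.1°.
Check via Clairaut: cos φ_max = |cos φ₁| · sin C = cos(46.0°)·sin(109.6°) ≈ 0.654, again giving ≈ 49.1°.

≈ 49°S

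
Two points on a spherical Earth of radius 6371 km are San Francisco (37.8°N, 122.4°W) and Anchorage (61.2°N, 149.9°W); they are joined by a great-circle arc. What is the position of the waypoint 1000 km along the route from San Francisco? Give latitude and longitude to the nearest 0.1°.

Convert each endpoint to a unit vector on the sphere (x = cos φ cos λ, y = cos φ sin λ, z = sin φ).
The central angle between the endpoints is δ = arccos(p₁·p₂) ≈ 0.506 rad (29.0°). The total great-circle distance is δ·R ≈ 0.506 × 6371 ≈ 3223 km, so the target fraction is f = 1000/3223 ≈ 0.310.
Interpolate at f ≈ 0.310 with slerp weights a = sin((1−f)δ)/sin δ ≈ 0.706, b = sin(fδ)/sin δ ≈ 0.323.
p = a·p₁ + b·p₂ ≈ (-0.433, -0.549, 0.715); φ = arcsin(p_z) ≈ 45.65°, λ = atan2(p_y, p_x) ≈ -128.29°.

≈ (45.7°N, 128.3°W)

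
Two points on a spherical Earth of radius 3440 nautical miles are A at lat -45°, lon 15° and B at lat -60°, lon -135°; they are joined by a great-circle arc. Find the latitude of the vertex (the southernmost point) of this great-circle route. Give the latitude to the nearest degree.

≈ -79°

The great circle lies in the plane with unit normal n̂ = (p₁ × p₂)/|p₁ × p₂|.
Here n̂_z ≈ -0.186; the vertex latitude is φ_max = arccos|n̂_z| ≈ 79.3°.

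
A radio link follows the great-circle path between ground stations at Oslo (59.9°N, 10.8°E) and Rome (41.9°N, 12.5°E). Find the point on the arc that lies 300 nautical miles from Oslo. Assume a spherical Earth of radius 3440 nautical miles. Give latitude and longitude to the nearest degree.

Write both endpoints as unit vectors p₁, p₂ with components (cos φ cos λ, cos φ sin λ, sin φ).
The central angle between the endpoints is δ = arccos(p₁·p₂) ≈ 0.315 rad (18.0°). The total great-circle distance is δ·R ≈ 0.315 × 3440 ≈ 1083 nmi, so the target fraction is f = 300/1083 ≈ 0.277.
Interpolate at f ≈ 0.277 with slerp weights a = sin((1−f)δ)/sin δ ≈ 0.729, b = sin(fδ)/sin δ ≈ 0.281.
p = a·p₁ + b·p₂ ≈ (0.563, 0.114, 0.818); φ = arcsin(p_z) ≈ 54.91°, λ = atan2(p_y, p_x) ≈ 11.42°.

≈ 55°N, 11°E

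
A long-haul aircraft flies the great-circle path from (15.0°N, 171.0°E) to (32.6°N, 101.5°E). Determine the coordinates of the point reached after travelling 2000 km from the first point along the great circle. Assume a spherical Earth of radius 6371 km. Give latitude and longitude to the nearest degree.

Write both endpoints as unit vectors p₁, p₂ with components (cos φ cos λ, cos φ sin λ, sin φ).
The central angle between the endpoints is δ = arccos(p₁·p₂) ≈ 1.132 rad (64.9°). The total great-circle distance is δ·R ≈ 1.132 × 6371 ≈ 7215 km, so the target fraction is f = 2000/7215 ≈ 0.277.
Interpolate at f ≈ 0.277 with slerp weights a = sin((1−f)δ)/sin δ ≈ 0.806, b = sin(fδ)/sin δ ≈ 0.341.
p = a·p₁ + b·p₂ ≈ (-0.827, 0.403, 0.392); φ = arcsin(p_z) ≈ 23.11°, λ = atan2(p_y, p_x) ≈ 153.99°.

≈ (23°N, 154°E)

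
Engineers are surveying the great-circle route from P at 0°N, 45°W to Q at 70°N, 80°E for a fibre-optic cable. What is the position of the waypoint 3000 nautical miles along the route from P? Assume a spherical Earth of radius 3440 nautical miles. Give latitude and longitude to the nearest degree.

Convert each endpoint to a unit vector on the sphere (x = cos φ cos λ, y = cos φ sin λ, z = sin φ).
The central angle between the endpoints is δ = arccos(p₁·p₂) ≈ 1.768 rad (101.3°). The total great-circle distance is δ·R ≈ 1.768 × 3440 ≈ 6083 nmi, so the target fraction is f = 3000/6083 ≈ 0.493.
Interpolate at f ≈ 0.493 with slerp weights a = sin((1−f)δ)/sin δ ≈ 0.796, b = sin(fδ)/sin δ ≈ 0.781.
p = a·p₁ + b·p₂ ≈ (0.610, -0.300, 0.734); φ = arcsin(p_z) ≈ 47.20°, λ = atan2(p_y, p_x) ≈ -26.22°.

≈ 47°N, 26°W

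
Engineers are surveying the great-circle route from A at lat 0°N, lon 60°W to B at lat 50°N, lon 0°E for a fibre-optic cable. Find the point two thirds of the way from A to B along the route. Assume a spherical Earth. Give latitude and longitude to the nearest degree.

Write both endpoints as unit vectors p₁, p₂ with components (cos φ cos λ, cos φ sin λ, sin φ).
The central angle between the endpoints is δ = arccos(p₁·p₂) ≈ 1.244 rad (71.3°).
Interpolate at f = 2/3 with slerp weights a = sin((1−f)δ)/sin δ ≈ 0.425, b = sin(fδ)/sin δ ≈ 0.779.
p = a·p₁ + b·p₂ ≈ (0.713, -0.368, 0.596); φ = arcsin(p_z) ≈ 36.62°, λ = atan2(p_y, p_x) ≈ -27.32°.

≈ lat 37°N, lon 27°W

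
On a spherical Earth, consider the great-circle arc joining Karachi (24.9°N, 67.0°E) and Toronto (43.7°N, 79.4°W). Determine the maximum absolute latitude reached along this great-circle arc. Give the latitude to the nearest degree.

The great circle lies in the plane with unit normal n̂ = (p₁ × p₂)/|p₁ × p₂|.
Here n̂_z ≈ -0.375; the vertex latitude is φ_max = arccos|n̂_z| ≈ 68.0°.
Check via Clairaut: cos φ_max = |cos φ₁| · sin C = cos(24.9°)·sin(24.4°) ≈ 0.375, again giving ≈ 68.0°.

≈ 68°N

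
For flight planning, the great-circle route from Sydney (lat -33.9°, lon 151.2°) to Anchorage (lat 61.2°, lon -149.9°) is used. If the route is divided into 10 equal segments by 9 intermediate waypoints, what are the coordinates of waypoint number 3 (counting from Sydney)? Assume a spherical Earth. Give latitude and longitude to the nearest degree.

≈ lat -4°, lon 164°

The haversine formula gives a central angle δ ≈ 1.857 rad (106.4°) between the endpoints.
Interpolate at f = 3/10 with slerp weights a = sin((1−f)δ)/sin δ ≈ 1.004, b = sin(fδ)/sin δ ≈ 0.551.
p = a·p₁ + b·p₂ ≈ (-0.960, 0.268, -0.077); φ = arcsin(p_z) ≈ -4.43°, λ = atan2(p_y, p_x) ≈ 164.38°.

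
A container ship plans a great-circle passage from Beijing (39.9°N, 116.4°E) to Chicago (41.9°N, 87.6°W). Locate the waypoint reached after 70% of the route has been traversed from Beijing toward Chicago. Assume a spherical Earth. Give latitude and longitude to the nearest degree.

Convert each endpoint to a unit vector on the sphere (x = cos φ cos λ, y = cos φ sin λ, z = sin φ).
The central angle between the endpoints is δ = arccos(p₁·p₂) ≈ 1.664 rad (95.4°).
Interpolate at f = 0.70 with slerp weights a = sin((1−f)δ)/sin δ ≈ 0.481, b = sin(fδ)/sin δ ≈ 0.923.
p = a·p₁ + b·p₂ ≈ (-0.135, -0.356, 0.925); φ = arcsin(p_z) ≈ 67.63°, λ = atan2(p_y, p_x) ≈ -110.82°.

≈ 68°N, 111°W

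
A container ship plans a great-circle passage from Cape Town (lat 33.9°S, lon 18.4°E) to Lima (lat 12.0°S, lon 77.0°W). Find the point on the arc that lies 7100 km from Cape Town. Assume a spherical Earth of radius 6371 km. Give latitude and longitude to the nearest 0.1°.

Convert each endpoint to a unit vector on the sphere (x = cos φ cos λ, y = cos φ sin λ, z = sin φ).
The central angle between the endpoints is δ = arccos(p₁·p₂) ≈ 1.531 rad (87.7°). The total great-circle distance is δ·R ≈ 1.531 × 6371 ≈ 9755 km, so the target fraction is f = 7100/9755 ≈ 0.728.
Interpolate at f ≈ 0.728 with slerp weights a = sin((1−f)δ)/sin δ ≈ 0.405, b = sin(fδ)/sin δ ≈ 0.898.
p = a·p₁ + b·p₂ ≈ (0.517, -0.750, -0.413); φ = arcsin(p_z) ≈ -24.38°, λ = atan2(p_y, p_x) ≈ -55.43°.

≈ lat 24.4°S, lon 55.4°W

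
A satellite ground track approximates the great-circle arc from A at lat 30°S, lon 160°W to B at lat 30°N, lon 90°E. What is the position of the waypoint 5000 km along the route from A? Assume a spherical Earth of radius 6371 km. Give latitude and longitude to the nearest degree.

≈ lat 9°S, lon 158°E

Write both endpoints as unit vectors p₁, p₂ with components (cos φ cos λ, cos φ sin λ, sin φ).
The central angle between the endpoints is δ = arccos(p₁·p₂) ≈ 2.102 rad (120.4°). The total great-circle distance is δ·R ≈ 2.102 × 6371 ≈ 13391 km, so the target fraction is f = 5000/13391 ≈ 0.373.
Interpolate at f ≈ 0.373 with slerp weights a = sin((1−f)δ)/sin δ ≈ 1.123, b = sin(fδ)/sin δ ≈ 0.820.
p = a·p₁ + b·p₂ ≈ (-0.914, 0.377, -0.152); φ = arcsin(p_z) ≈ -8.72°, λ = atan2(p_y, p_x) ≈ 157.56°.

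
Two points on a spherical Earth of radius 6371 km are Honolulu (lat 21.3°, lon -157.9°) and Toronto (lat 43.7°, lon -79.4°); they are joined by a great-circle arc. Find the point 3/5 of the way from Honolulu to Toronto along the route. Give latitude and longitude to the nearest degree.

The haversine formula gives a central angle δ ≈ 1.175 rad (67.3°) between the endpoints.
Interpolate at f = 3/5 with slerp weights a = sin((1−f)δ)/sin δ ≈ 0.491, b = sin(fδ)/sin δ ≈ 0.702.
p = a·p₁ + b·p₂ ≈ (-0.330, -0.671, 0.664); φ = arcsin(p_z) ≈ 41.57°, λ = atan2(p_y, p_x) ≈ -116.20°.

≈ lat 42°, lon -116°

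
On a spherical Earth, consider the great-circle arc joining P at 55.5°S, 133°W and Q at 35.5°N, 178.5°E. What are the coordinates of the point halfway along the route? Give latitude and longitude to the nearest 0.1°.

Write both endpoints as unit vectors p₁, p₂ with components (cos φ cos λ, cos φ sin λ, sin φ).
The central angle between the endpoints is δ = arccos(p₁·p₂) ≈ 1.745 rad (100.0°).
Interpolate at f = 1/2 with slerp weights a = sin((1−f)δ)/sin δ ≈ 0.778, b = sin(fδ)/sin δ ≈ 0.778.
p = a·p₁ + b·p₂ ≈ (-0.933, -0.306, -0.189); φ = arcsin(p_z) ≈ -10.91°, λ = atan2(p_y, p_x) ≈ -161.87°.

≈ 10.9°S, 161.9°W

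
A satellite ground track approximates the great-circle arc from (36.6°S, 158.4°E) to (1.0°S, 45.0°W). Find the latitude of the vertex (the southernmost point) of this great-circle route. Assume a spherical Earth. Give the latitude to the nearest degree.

≈ 62°S

The great circle lies in the plane with unit normal n̂ = (p₁ × p₂)/|p₁ × p₂|.
Here n̂_z ≈ +0.464; the vertex latitude is φ_max = arccos|n̂_z| ≈ 62.4°.
Check via Clairaut: cos φ_max = |cos φ₁| · sin C = cos(36.6°)·sin(144.7°) ≈ 0.464, again giving ≈ 62.4°.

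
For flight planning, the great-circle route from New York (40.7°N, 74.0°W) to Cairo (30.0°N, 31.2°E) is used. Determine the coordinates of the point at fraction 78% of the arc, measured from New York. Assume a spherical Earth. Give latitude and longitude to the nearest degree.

From cos δ = sin φ₁ sin φ₂ + cos φ₁ cos φ₂ cos Δλ, the central angle is δ ≈ 1.416 rad (81.1°).
Interpolate at f = 0.78 with slerp weights a = sin((1−f)δ)/sin δ ≈ 0.310, b = sin(fδ)/sin δ ≈ 0.904.
p = a·p₁ + b·p₂ ≈ (0.735, 0.179, 0.654); φ = arcsin(p_z) ≈ 40.87°, λ = atan2(p_y, p_x) ≈ 13.73°.

≈ 41°N, 14°E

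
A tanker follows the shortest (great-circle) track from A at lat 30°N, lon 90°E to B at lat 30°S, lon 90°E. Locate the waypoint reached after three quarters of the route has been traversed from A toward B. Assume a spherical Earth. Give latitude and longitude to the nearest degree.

Write both endpoints as unit vectors p₁, p₂ with components (cos φ cos λ, cos φ sin λ, sin φ).
The central angle between the endpoints is δ = arccos(p₁·p₂) ≈ 1.047 rad (60.0°).
Interpolate at f = 3/4 with slerp weights a = sin((1−f)δ)/sin δ ≈ 0.299, b = sin(fδ)/sin δ ≈ 0.816.
p = a·p₁ + b·p₂ ≈ (0.000, 0.966, -0.259); φ = arcsin(p_z) ≈ -15.00°, λ = atan2(p_y, p_x) ≈ 90.00°.

≈ lat 15°S, lon 90°E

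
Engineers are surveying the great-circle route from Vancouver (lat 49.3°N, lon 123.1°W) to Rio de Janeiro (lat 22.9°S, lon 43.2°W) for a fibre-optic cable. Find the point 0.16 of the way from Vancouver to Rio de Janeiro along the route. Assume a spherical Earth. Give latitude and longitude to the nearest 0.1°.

≈ lat 41.2°N, lon 103.1°W

Convert each endpoint to a unit vector on the sphere (x = cos φ cos λ, y = cos φ sin λ, z = sin φ).
The central angle between the endpoints is δ = arccos(p₁·p₂) ≈ 1.762 rad (100.9°).
Interpolate at f = 0.16 with slerp weights a = sin((1−f)δ)/sin δ ≈ 1.014, b = sin(fδ)/sin δ ≈ 0.283.
p = a·p₁ + b·p₂ ≈ (-0.171, -0.733, 0.659); φ = arcsin(p_z) ≈ 41.20°, λ = atan2(p_y, p_x) ≈ -103.13°.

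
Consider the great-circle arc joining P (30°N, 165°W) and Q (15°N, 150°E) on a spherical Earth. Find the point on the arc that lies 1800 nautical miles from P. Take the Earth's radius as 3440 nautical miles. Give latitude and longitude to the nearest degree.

≈ (21°N, 163°E)

Convert each endpoint to a unit vector on the sphere (x = cos φ cos λ, y = cos φ sin λ, z = sin φ).
The central angle between the endpoints is δ = arccos(p₁·p₂) ≈ 0.766 rad (43.9°). The total great-circle distance is δ·R ≈ 0.766 × 3440 ≈ 2634 nmi, so the target fraction is f = 1800/2634 ≈ 0.683.
Interpolate at f ≈ 0.683 with slerp weights a = sin((1−f)δ)/sin δ ≈ 0.346, b = sin(fδ)/sin δ ≈ 0.721.
p = a·p₁ + b·p₂ ≈ (-0.893, 0.271, 0.360); φ = arcsin(p_z) ≈ 21.09°, λ = atan2(p_y, p_x) ≈ 163.14°.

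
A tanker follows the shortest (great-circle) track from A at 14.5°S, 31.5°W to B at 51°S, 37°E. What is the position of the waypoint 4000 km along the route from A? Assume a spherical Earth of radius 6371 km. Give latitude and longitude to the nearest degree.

Write both endpoints as unit vectors p₁, p₂ with components (cos φ cos λ, cos φ sin λ, sin φ).
The central angle between the endpoints is δ = arccos(p₁·p₂) ≈ 1.140 rad (65.3°). The total great-circle distance is δ·R ≈ 1.140 × 6371 ≈ 7261 km, so the target fraction is f = 4000/7261 ≈ 0.551.
Interpolate at f ≈ 0.551 with slerp weights a = sin((1−f)δ)/sin δ ≈ 0.539, b = sin(fδ)/sin δ ≈ 0.647.
p = a·p₁ + b·p₂ ≈ (0.770, -0.028, -0.637); φ = arcsin(p_z) ≈ -39.60°, λ = atan2(p_y, p_x) ≈ -2.07°.

≈ 40°S, 2°W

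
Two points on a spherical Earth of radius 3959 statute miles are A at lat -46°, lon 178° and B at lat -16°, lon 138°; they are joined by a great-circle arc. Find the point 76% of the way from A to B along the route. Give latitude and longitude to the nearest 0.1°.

Convert each endpoint to a unit vector on the sphere (x = cos φ cos λ, y = cos φ sin λ, z = sin φ).
The central angle between the endpoints is δ = arccos(p₁·p₂) ≈ 0.782 rad (44.8°).
Interpolate at f = 0.76 with slerp weights a = sin((1−f)δ)/sin δ ≈ 0.265, b = sin(fδ)/sin δ ≈ 0.795.
p = a·p₁ + b·p₂ ≈ (-0.751, 0.517, -0.409); φ = arcsin(p_z) ≈ -24.17°, λ = atan2(p_y, p_x) ≈ 145.44°.

≈ lat -24.2°, lon 145.4°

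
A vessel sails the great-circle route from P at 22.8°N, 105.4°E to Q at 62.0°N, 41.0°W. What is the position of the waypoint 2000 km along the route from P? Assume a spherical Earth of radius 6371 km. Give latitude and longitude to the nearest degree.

The haversine formula gives a central angle δ ≈ 1.589 rad (91.0°) between the endpoints. The total great-circle distance is δ·R ≈ 1.589 × 6371 ≈ 10124 km, so the target fraction is f = 2000/10124 ≈ 0.198.
Interpolate at f ≈ 0.198 with slerp weights a = sin((1−f)δ)/sin δ ≈ 0.957, b = sin(fδ)/sin δ ≈ 0.309.
p = a·p₁ + b·p₂ ≈ (-0.125, 0.755, 0.643); φ = arcsin(p_z) ≈ 40.05°, λ = atan2(p_y, p_x) ≈ 99.38°.

≈ 40°N, 99°E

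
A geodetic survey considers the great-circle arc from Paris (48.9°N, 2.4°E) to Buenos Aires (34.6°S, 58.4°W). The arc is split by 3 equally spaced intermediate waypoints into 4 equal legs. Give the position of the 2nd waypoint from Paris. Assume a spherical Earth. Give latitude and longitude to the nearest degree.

≈ (8°N, 32°W)

Write both endpoints as unit vectors p₁, p₂ with components (cos φ cos λ, cos φ sin λ, sin φ).
The central angle between the endpoints is δ = arccos(p₁·p₂) ≈ 1.735 rad (99.4°).
Interpolate at f = 2/4 with slerp weights a = sin((1−f)δ)/sin δ ≈ 0.773, b = sin(fδ)/sin δ ≈ 0.773.
p = a·p₁ + b·p₂ ≈ (0.841, -0.521, 0.144); φ = arcsin(p_z) ≈ 8.26°, λ = atan2(p_y, p_x) ≈ -31.76°.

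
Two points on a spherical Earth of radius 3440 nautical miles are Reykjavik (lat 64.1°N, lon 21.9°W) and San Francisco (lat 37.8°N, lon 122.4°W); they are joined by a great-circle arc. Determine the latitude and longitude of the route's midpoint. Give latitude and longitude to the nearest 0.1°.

≈ lat 61.2°N, lon 91.2°W

Convert each endpoint to a unit vector on the sphere (x = cos φ cos λ, y = cos φ sin λ, z = sin φ).
The central angle between the endpoints is δ = arccos(p₁·p₂) ≈ 1.060 rad (60.8°).
Interpolate at f = 1/2 with slerp weights a = sin((1−f)δ)/sin δ ≈ 0.580, b = sin(fδ)/sin δ ≈ 0.580.
p = a·p₁ + b·p₂ ≈ (-0.010, -0.481, 0.877); φ = arcsin(p_z) ≈ 61.24°, λ = atan2(p_y, p_x) ≈ -91.25°.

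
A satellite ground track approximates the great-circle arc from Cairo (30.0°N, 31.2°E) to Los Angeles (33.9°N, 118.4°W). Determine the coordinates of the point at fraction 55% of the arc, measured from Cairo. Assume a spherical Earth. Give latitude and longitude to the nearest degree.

From cos δ = sin φ₁ sin φ₂ + cos φ₁ cos φ₂ cos Δλ, the central angle is δ ≈ 1.919 rad (109.9°).
Interpolate at f = 0.55 with slerp weights a = sin((1−f)δ)/sin δ ≈ 0.809, b = sin(fδ)/sin δ ≈ 0.926.
p = a·p₁ + b·p₂ ≈ (0.234, -0.313, 0.921); φ = arcsin(p_z) ≈ 67.01°, λ = atan2(p_y, p_x) ≈ -53.27°.

≈ 67°N, 53°W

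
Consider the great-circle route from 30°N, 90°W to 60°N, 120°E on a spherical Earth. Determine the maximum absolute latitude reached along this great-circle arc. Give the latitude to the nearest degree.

The great circle lies in the plane with unit normal n̂ = (p₁ × p₂)/|p₁ × p₂|.
Here n̂_z ≈ -0.217; the vertex latitude is φ_max = arccos|n̂_z| ≈ 77.5°.
Check via Clairaut: cos φ_max = |cos φ₁| · sin C = cos(30.0°)·sin(14.5°) ≈ 0.217, again giving ≈ 77.5°.

≈ 77°N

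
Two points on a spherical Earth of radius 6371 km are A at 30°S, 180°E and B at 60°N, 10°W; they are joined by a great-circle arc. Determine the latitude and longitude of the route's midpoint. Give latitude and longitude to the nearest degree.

≈ 44°N, 167°W

Write both endpoints as unit vectors p₁, p₂ with components (cos φ cos λ, cos φ sin λ, sin φ).
The central angle between the endpoints is δ = arccos(p₁·p₂) ≈ 2.605 rad (149.3°).
Interpolate at f = 1/2 with slerp weights a = sin((1−f)δ)/sin δ ≈ 1.886, b = sin(fδ)/sin δ ≈ 1.886.
p = a·p₁ + b·p₂ ≈ (-0.705, -0.164, 0.690); φ = arcsin(p_z) ≈ 43.66°, λ = atan2(p_y, p_x) ≈ -166.92°.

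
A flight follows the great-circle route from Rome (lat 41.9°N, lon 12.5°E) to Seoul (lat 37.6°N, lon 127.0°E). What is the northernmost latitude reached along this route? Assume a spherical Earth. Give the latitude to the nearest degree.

The great circle lies in the plane with unit normal n̂ = (p₁ × p₂)/|p₁ × p₂|.
Here n̂_z ≈ +0.544; the vertex latitude is φ_max = arccos|n̂_z| ≈ 57.1°.

≈ 57°N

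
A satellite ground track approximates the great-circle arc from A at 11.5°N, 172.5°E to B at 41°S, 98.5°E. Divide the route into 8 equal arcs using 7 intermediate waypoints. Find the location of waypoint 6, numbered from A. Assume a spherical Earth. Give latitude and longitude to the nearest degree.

Write both endpoints as unit vectors p₁, p₂ with components (cos φ cos λ, cos φ sin λ, sin φ).
The central angle between the endpoints is δ = arccos(p₁·p₂) ≈ 1.498 rad (85.8°).
Interpolate at f = 6/8 with slerp weights a = sin((1−f)δ)/sin δ ≈ 0.367, b = sin(fδ)/sin δ ≈ 0.904.
p = a·p₁ + b·p₂ ≈ (-0.457, 0.722, -0.520); φ = arcsin(p_z) ≈ -31.33°, λ = atan2(p_y, p_x) ≈ 122.35°.

≈ 31°S, 122°E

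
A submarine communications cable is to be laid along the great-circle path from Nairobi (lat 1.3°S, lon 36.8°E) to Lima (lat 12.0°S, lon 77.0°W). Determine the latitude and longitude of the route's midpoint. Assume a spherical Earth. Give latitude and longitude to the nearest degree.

Write both endpoints as unit vectors p₁, p₂ with components (cos φ cos λ, cos φ sin λ, sin φ).
The central angle between the endpoints is δ = arccos(p₁·p₂) ≈ 1.971 rad (112.9°).
Interpolate at f = 1/2 with slerp weights a = sin((1−f)δ)/sin δ ≈ 0.905, b = sin(fδ)/sin δ ≈ 0.905.
p = a·p₁ + b·p₂ ≈ (0.924, -0.321, -0.209); φ = arcsin(p_z) ≈ -12.05°, λ = atan2(p_y, p_x) ≈ -19.14°.

≈ lat 12°S, lon 19°W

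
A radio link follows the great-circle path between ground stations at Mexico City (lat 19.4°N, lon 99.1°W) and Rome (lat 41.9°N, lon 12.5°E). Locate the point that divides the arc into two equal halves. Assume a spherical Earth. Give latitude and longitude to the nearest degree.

Write both endpoints as unit vectors p₁, p₂ with components (cos φ cos λ, cos φ sin λ, sin φ).
The central angle between the endpoints is δ = arccos(p₁·p₂) ≈ 1.607 rad (92.1°).
Interpolate at f = 1/2 with slerp weights a = sin((1−f)δ)/sin δ ≈ 0.720, b = sin(fδ)/sin δ ≈ 0.720.
p = a·p₁ + b·p₂ ≈ (0.416, -0.555, 0.720); φ = arcsin(p_z) ≈ 46.09°, λ = atan2(p_y, p_x) ≈ -53.14°.

≈ lat 46°N, lon 53°W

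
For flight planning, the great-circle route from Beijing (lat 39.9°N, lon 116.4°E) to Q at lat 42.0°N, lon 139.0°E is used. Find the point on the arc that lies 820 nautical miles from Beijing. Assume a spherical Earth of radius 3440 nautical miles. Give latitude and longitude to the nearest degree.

From cos δ = sin φ₁ sin φ₂ + cos φ₁ cos φ₂ cos Δλ, the central angle is δ ≈ 0.299 rad (17.1°). The total great-circle distance is δ·R ≈ 0.299 × 3440 ≈ 1030 nmi, so the target fraction is f = 820/1030 ≈ 0.796.
Interpolate at f ≈ 0.796 with slerp weights a = sin((1−f)δ)/sin δ ≈ 0.206, b = sin(fδ)/sin δ ≈ 0.801.
p = a·p₁ + b·p₂ ≈ (-0.520, 0.532, 0.668); φ = arcsin(p_z) ≈ 41.94°, λ = atan2(p_y, p_x) ≈ 134.31°.

≈ lat 42°N, lon 134°E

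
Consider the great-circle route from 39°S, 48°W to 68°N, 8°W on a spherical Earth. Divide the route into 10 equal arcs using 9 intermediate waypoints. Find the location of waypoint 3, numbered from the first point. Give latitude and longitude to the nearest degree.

Write both endpoints as unit vectors p₁, p₂ with components (cos φ cos λ, cos φ sin λ, sin φ).
The central angle between the endpoints is δ = arccos(p₁·p₂) ≈ 1.940 rad (111.1°).
Interpolate at f = 3/10 with slerp weights a = sin((1−f)δ)/sin δ ≈ 1.048, b = sin(fδ)/sin δ ≈ 0.589.
p = a·p₁ + b·p₂ ≈ (0.763, -0.636, -0.113); φ = arcsin(p_z) ≈ -6.50°, λ = atan2(p_y, p_x) ≈ -39.79°.

≈ 6°S, 40°W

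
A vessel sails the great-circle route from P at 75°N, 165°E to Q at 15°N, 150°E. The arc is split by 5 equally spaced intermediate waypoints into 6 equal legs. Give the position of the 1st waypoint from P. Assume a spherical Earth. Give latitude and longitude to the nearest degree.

Write both endpoints as unit vectors p₁, p₂ with components (cos φ cos λ, cos φ sin λ, sin φ).
The central angle between the endpoints is δ = arccos(p₁·p₂) ≈ 1.057 rad (60.6°).
Interpolate at f = 1/6 with slerp weights a = sin((1−f)δ)/sin δ ≈ 0.886, b = sin(fδ)/sin δ ≈ 0.201.
p = a·p₁ + b·p₂ ≈ (-0.390, 0.157, 0.908); φ = arcsin(p_z) ≈ 65.17°, λ = atan2(p_y, p_x) ≈ 158.12°.

≈ 65°N, 158°E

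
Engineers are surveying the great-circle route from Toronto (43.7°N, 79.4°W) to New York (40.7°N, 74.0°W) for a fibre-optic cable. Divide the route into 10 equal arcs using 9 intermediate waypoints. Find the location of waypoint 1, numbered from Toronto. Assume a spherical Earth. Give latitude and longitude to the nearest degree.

≈ 43°N, 79°W

Write both endpoints as unit vectors p₁, p₂ with components (cos φ cos λ, cos φ sin λ, sin φ).
The central angle between the endpoints is δ = arccos(p₁·p₂) ≈ 0.087 rad (5.0°).
Interpolate at f = 1/10 with slerp weights a = sin((1−f)δ)/sin δ ≈ 0.900, b = sin(fδ)/sin δ ≈ 0.100.
p = a·p₁ + b·p₂ ≈ (0.141, -0.713, 0.687); φ = arcsin(p_z) ≈ 43.41°, λ = atan2(p_y, p_x) ≈ -78.84°.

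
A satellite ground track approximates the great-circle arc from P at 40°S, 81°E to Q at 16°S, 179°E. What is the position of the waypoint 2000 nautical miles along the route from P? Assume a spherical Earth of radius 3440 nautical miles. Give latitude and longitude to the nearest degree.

≈ 41°S, 125°E

Convert each endpoint to a unit vector on the sphere (x = cos φ cos λ, y = cos φ sin λ, z = sin φ).
The central angle between the endpoints is δ = arccos(p₁·p₂) ≈ 1.496 rad (85.7°). The total great-circle distance is δ·R ≈ 1.496 × 3440 ≈ 5146 nmi, so the target fraction is f = 2000/5146 ≈ 0.389.
Interpolate at f ≈ 0.389 with slerp weights a = sin((1−f)δ)/sin δ ≈ 0.795, b = sin(fδ)/sin δ ≈ 0.551.
p = a·p₁ + b·p₂ ≈ (-0.434, 0.610, -0.663); φ = arcsin(p_z) ≈ -41.49°, λ = atan2(p_y, p_x) ≈ 125.42°.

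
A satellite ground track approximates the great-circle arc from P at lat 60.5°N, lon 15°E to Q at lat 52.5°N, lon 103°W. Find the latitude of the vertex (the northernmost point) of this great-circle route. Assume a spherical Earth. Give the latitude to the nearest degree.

≈ 72°N

The great circle lies in the plane with unit normal n̂ = (p₁ × p₂)/|p₁ × p₂|.
Here n̂_z ≈ -0.317; the vertex latitude is φ_max = arccos|n̂_z| ≈ 71.5°.
Check via Clairaut: cos φ_max = |cos φ₁| · sin C = cos(60.5°)·sin(40.1°) ≈ 0.317, again giving ≈ 71.5°.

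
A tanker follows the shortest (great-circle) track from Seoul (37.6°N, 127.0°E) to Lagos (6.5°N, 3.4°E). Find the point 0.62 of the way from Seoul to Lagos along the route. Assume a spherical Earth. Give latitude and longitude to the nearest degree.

≈ 34°N, 38°E

From cos δ = sin φ₁ sin φ₂ + cos φ₁ cos φ₂ cos Δλ, the central angle is δ ≈ 1.946 rad (111.5°).
Interpolate at f = 0.62 with slerp weights a = sin((1−f)δ)/sin δ ≈ 0.724, b = sin(fδ)/sin δ ≈ 1.004.
p = a·p₁ + b·p₂ ≈ (0.651, 0.518, 0.556); φ = arcsin(p_z) ≈ 33.76°, λ = atan2(p_y, p_x) ≈ 38.50°.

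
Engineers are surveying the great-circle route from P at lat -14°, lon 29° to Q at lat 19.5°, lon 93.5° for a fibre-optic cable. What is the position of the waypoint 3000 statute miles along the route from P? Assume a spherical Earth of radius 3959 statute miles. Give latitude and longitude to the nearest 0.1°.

Convert each endpoint to a unit vector on the sphere (x = cos φ cos λ, y = cos φ sin λ, z = sin φ).
The central angle between the endpoints is δ = arccos(p₁·p₂) ≈ 1.252 rad (71.8°). The total great-circle distance is δ·R ≈ 1.252 × 3959 ≈ 4958 mi, so the target fraction is f = 3000/4958 ≈ 0.605.
Interpolate at f ≈ 0.605 with slerp weights a = sin((1−f)δ)/sin δ ≈ 0.500, b = sin(fδ)/sin δ ≈ 0.724.
p = a·p₁ + b·p₂ ≈ (0.383, 0.916, 0.121); φ = arcsin(p_z) ≈ 6.93°, λ = atan2(p_y, p_x) ≈ 67.33°.

≈ lat 6.9°, lon 67.3°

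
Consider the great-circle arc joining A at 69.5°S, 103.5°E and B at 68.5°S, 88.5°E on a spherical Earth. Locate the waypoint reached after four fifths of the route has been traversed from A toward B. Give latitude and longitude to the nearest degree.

Convert each endpoint to a unit vector on the sphere (x = cos φ cos λ, y = cos φ sin λ, z = sin φ).
The central angle between the endpoints is δ = arccos(p₁·p₂) ≈ 0.095 rad (5.5°).
Interpolate at f = 4/5 with slerp weights a = sin((1−f)δ)/sin δ ≈ 0.200, b = sin(fδ)/sin δ ≈ 0.800.
p = a·p₁ + b·p₂ ≈ (-0.009, 0.361, -0.932); φ = arcsin(p_z) ≈ -68.80°, λ = atan2(p_y, p_x) ≈ 91.38°.

≈ 69°S, 91°E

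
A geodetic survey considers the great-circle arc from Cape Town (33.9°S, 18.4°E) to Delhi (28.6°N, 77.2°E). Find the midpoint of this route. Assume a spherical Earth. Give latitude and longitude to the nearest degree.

≈ (3°S, 49°E)

From cos δ = sin φ₁ sin φ₂ + cos φ₁ cos φ₂ cos Δλ, the central angle is δ ≈ 1.460 rad (83.7°).
Interpolate at f = 1/2 with slerp weights a = sin((1−f)δ)/sin δ ≈ 0.671, b = sin(fδ)/sin δ ≈ 0.671.
p = a·p₁ + b·p₂ ≈ (0.659, 0.750, -0.053); φ = arcsin(p_z) ≈ -3.04°, λ = atan2(p_y, p_x) ≈ 48.71°.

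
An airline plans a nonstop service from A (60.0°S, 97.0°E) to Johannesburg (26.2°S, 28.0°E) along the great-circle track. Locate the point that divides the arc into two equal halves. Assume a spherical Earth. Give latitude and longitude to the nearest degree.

≈ (48°S, 51°E)

The haversine formula gives a central angle δ ≈ 0.997 rad (57.1°) between the endpoints.
Interpolate at f = 1/2 with slerp weights a = sin((1−f)δ)/sin δ ≈ 0.569, b = sin(fδ)/sin δ ≈ 0.569.
p = a·p₁ + b·p₂ ≈ (0.416, 0.522, -0.744); φ = arcsin(p_z) ≈ -48.10°, λ = atan2(p_y, p_x) ≈ 51.44°.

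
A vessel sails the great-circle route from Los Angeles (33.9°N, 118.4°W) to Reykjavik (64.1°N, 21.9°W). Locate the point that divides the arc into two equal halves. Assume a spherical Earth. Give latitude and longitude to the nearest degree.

From cos δ = sin φ₁ sin φ₂ + cos φ₁ cos φ₂ cos Δλ, the central angle is δ ≈ 1.092 rad (62.6°).
Interpolate at f = 1/2 with slerp weights a = sin((1−f)δ)/sin δ ≈ 0.585, b = sin(fδ)/sin δ ≈ 0.585.
p = a·p₁ + b·p₂ ≈ (0.006, -0.522, 0.853); φ = arcsin(p_z) ≈ 58.50°, λ = atan2(p_y, p_x) ≈ -89.33°.

≈ 58°N, 89°W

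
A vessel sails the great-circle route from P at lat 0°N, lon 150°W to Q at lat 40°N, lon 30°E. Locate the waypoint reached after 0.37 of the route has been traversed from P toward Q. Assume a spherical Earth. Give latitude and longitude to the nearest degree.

≈ lat 52°N, lon 150°W

Convert each endpoint to a unit vector on the sphere (x = cos φ cos λ, y = cos φ sin λ, z = sin φ).
The central angle between the endpoints is δ = arccos(p₁·p₂) ≈ 2.443 rad (140.0°).
Interpolate at f = 0.37 with slerp weights a = sin((1−f)δ)/sin δ ≈ 1.555, b = sin(fδ)/sin δ ≈ 1.223.
p = a·p₁ + b·p₂ ≈ (-0.536, -0.309, 0.786); φ = arcsin(p_z) ≈ 51.80°, λ = atan2(p_y, p_x) ≈ -150.00°.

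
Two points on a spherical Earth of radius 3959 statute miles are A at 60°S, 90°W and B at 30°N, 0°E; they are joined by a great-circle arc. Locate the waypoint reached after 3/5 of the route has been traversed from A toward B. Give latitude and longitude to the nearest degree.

Write both endpoints as unit vectors p₁, p₂ with components (cos φ cos λ, cos φ sin λ, sin φ).
The central angle between the endpoints is δ = arccos(p₁·p₂) ≈ 2.019 rad (115.7°).
Interpolate at f = 3/5 with slerp weights a = sin((1−f)δ)/sin δ ≈ 0.802, b = sin(fδ)/sin δ ≈ 1.038.
p = a·p₁ + b·p₂ ≈ (0.899, -0.401, -0.175); φ = arcsin(p_z) ≈ -10.08°, λ = atan2(p_y, p_x) ≈ -24.02°.

≈ 10°S, 24°W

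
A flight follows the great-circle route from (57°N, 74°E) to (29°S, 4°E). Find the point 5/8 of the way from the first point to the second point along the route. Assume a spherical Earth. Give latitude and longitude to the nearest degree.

≈ (5°N, 23°E)

Convert each endpoint to a unit vector on the sphere (x = cos φ cos λ, y = cos φ sin λ, z = sin φ).
The central angle between the endpoints is δ = arccos(p₁·p₂) ≈ 1.817 rad (104.1°).
Interpolate at f = 5/8 with slerp weights a = sin((1−f)δ)/sin δ ≈ 0.649, b = sin(fδ)/sin δ ≈ 0.935.
p = a·p₁ + b·p₂ ≈ (0.913, 0.397, 0.091); φ = arcsin(p_z) ≈ 5.24°, λ = atan2(p_y, p_x) ≈ 23.50°.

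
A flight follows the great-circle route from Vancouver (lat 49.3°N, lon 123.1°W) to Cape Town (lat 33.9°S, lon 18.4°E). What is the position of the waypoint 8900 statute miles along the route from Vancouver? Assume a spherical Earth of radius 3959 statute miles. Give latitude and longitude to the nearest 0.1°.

Write both endpoints as unit vectors p₁, p₂ with components (cos φ cos λ, cos φ sin λ, sin φ).
The central angle between the endpoints is δ = arccos(p₁·p₂) ≈ 2.580 rad (147.8°). The total great-circle distance is δ·R ≈ 2.580 × 3959 ≈ 10214 mi, so the target fraction is f = 8900/10214 ≈ 0.871.
Interpolate at f ≈ 0.871 with slerp weights a = sin((1−f)δ)/sin δ ≈ 0.612, b = sin(fδ)/sin δ ≈ 1.463.
p = a·p₁ + b·p₂ ≈ (0.935, 0.049, -0.352); φ = arcsin(p_z) ≈ -20.62°, λ = atan2(p_y, p_x) ≈ 3.00°.

≈ lat 20.6°S, lon 3.0°E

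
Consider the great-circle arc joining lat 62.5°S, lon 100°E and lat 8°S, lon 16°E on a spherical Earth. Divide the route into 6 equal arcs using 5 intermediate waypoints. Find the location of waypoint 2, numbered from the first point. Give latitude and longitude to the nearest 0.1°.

≈ lat 51.9°S, lon 53.3°E

Convert each endpoint to a unit vector on the sphere (x = cos φ cos λ, y = cos φ sin λ, z = sin φ).
The central angle between the endpoints is δ = arccos(p₁·p₂) ≈ 1.399 rad (80.1°).
Interpolate at f = 2/6 with slerp weights a = sin((1−f)δ)/sin δ ≈ 0.815, b = sin(fδ)/sin δ ≈ 0.456.
p = a·p₁ + b·p₂ ≈ (0.369, 0.495, -0.787); φ = arcsin(p_z) ≈ -51.86°, λ = atan2(p_y, p_x) ≈ 53.31°.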